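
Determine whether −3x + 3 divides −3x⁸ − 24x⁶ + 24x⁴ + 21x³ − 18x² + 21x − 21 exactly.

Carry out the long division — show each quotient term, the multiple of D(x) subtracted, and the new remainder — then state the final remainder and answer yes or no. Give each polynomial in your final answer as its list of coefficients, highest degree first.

Step 1: lead(−3x⁸ − 24x⁶ + 24x⁴ + 21x³ − 18x² + 21x − 21) ÷ lead(D) = −3x⁸ ÷ −3x = x⁷. Subtract (x⁷)·D = −3x⁸ + 3x⁷. Remainder: −3x⁷ − 24x⁶ + 24x⁴ + 21x³ − 18x² + 21x − 21.
Step 2: lead(−3x⁷ − 24x⁶ + 24x⁴ + 21x³ − 18x² + 21x − 21) ÷ lead(D) = −3x⁷ ÷ −3x = x⁶. Subtract (x⁶)·D = −3x⁷ + 3x⁶. Remainder: −27x⁶ + 24x⁴ + 21x³ − 18x² + 21x − 21.
Step 3: lead(−27x⁶ + 24x⁴ + 21x³ − 18x² + 21x − 21) ÷ lead(D) = −27x⁶ ÷ −3x = 9x⁵. Subtract (9x⁵)·D = −27x⁶ + 27x⁵. Remainder: −27x⁵ + 24x⁴ + 21x³ − 18x² + 21x − 21.
Step 4: lead(−27x⁵ + 24x⁴ + 21x³ − 18x² + 21x − 21) ÷ lead(D) = −27x⁵ ÷ −3x = 9x⁴. Subtract (9x⁴)·D = −27x⁵ + 27x⁴. Remainder: −3x⁴ + 21x³ − 18x² + 21x − 21.
Step 5: lead(−3x⁴ + 21x³ − 18x² + 21x − 21) ÷ lead(D) = −3x⁴ ÷ −3x = x³. Subtract (x³)·D = −3x⁴ + 3x³. Remainder: 18x³ − 18x² + 21x − 21.
Step 6: lead(18x³ − 18x² + 21x − 21) ÷ lead(D) = 18x³ ÷ −3x = −6x². Subtract (−6x²)·D = 18x³ − 18x². Remainder: 21x − 21.
Step 7: lead(21x − 21) ÷ lead(D) = 21x ÷ −3x = −7. Subtract (−7)·D = 21x − 21. Remainder: 0.

R = [0], so D(x) is a factor of P(x). yes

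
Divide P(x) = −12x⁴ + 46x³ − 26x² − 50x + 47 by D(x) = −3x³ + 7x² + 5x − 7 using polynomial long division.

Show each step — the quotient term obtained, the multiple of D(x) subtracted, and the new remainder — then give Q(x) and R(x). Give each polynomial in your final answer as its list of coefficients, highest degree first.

Step 1: lead(−12x⁴ + 46x³ − 26x² − 50x + 47) ÷ lead(D) = −12x⁴ ÷ −3x³ = 4x. Subtract (4x)·D = −12x⁴ + 28x³ + 20x² − 28x. Remainder: 18x³ − 46x² − 22x + 47.
Step 2: lead(18x³ − 46x² − 22x + 47) ÷ lead(D) = 18x³ ÷ −3x³ = −6. Subtract (−6)·D = 18x³ − 42x² − 30x + 42. Remainder: −4x² + 8x + 5.

Q = [4, -6]; R = [-4, 8, 5]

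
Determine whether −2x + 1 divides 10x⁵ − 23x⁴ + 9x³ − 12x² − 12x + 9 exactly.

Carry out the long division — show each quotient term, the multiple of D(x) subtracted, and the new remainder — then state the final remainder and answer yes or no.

Step 1: lead(10x⁵ − 23x⁴ + 9x³ − 12x² − 12x + 9) ÷ lead(D) = 10x⁵ ÷ −2x = −5x⁴. Subtract (−5x⁴)·D = 10x⁵ − 5x⁴. Remainder: −18x⁴ + 9x³ − 12x² − 12x + 9.
Step 2: lead(−18x⁴ + 9x³ − 12x² − 12x + 9) ÷ lead(D) = −18x⁴ ÷ −2x = 9x³. Subtract (9x³)·D = −18x⁴ + 9x³. Remainder: −12x² − 12x + 9.
Step 3: lead(−12x² − 12x + 9) ÷ lead(D) = −12x² ÷ −2x = 6x. Subtract (6x)·D = −12x² + 6x. Remainder: −18x + 9.
Step 4: lead(−18x + 9) ÷ lead(D) = −18x ÷ −2x = 9. Subtract (9)·D = −18x + 9. Remainder: 0.

R(x) = 0, so D(x) is a factor of P(x). yes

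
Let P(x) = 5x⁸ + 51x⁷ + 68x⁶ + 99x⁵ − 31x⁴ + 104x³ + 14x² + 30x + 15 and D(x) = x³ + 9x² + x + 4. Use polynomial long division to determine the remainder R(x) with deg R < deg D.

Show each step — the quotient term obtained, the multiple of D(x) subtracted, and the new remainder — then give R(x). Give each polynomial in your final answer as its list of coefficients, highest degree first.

Step 1: lead(5x⁸ + 51x⁷ + 68x⁶ + 99x⁵ − 31x⁴ + 104x³ + 14x² + 30x + 15) ÷ lead(D) = 5x⁸ ÷ x³ = 5x⁵. Subtract (5x⁵)·D = 5x⁸ + 45x⁷ + 5x⁶ + 20x⁵. Remainder: 6x⁷ + 63x⁶ + 79x⁵ − 31x⁴ + 104x³ + 14x² + 30x + 15.
Step 2: lead(6x⁷ + 63x⁶ + 79x⁵ − 31x⁴ + 104x³ + 14x² + 30x + 15) ÷ lead(D) = 6x⁷ ÷ x³ = 6x⁴. Subtract (6x⁴)·D = 6x⁷ + 54x⁶ + 6x⁵ + 24x⁴. Remainder: 9x⁶ + 73x⁵ − 55x⁴ + 104x³ + 14x² + 30x + 15.
Step 3: lead(9x⁶ + 73x⁵ − 55x⁴ + 104x³ + 14x² + 30x + 15) ÷ lead(D) = 9x⁶ ÷ x³ = 9x³. Subtract (9x³)·D = 9x⁶ + 81x⁵ + 9x⁴ + 36x³. Remainder: −8x⁵ − 64x⁴ + 68x³ + 14x² + 30x + 15.
Step 4: lead(−8x⁵ − 64x⁴ + 68x³ + 14x² + 30x + 15) ÷ lead(D) = −8x⁵ ÷ x³ = −8x². Subtract (−8x²)·D = −8x⁵ − 72x⁴ − 8x³ − 32x². Remainder: 8x⁴ + 76x³ + 46x² + 30x + 15.
Step 5: lead(8x⁴ + 76x³ + 46x² + 30x + 15) ÷ lead(D) = 8x⁴ ÷ x³ = 8x. Subtract (8x)·D = 8x⁴ + 72x³ + 8x² + 32x. Remainder: 4x³ + 38x² − 2x + 15.
Step 6: lead(4x³ + 38x² − 2x + 15) ÷ lead(D) = 4x³ ÷ x³ = 4. Subtract (4)·D = 4x³ + 36x² + 4x + 16. Remainder: 2x² − 6x − 1.

R = [2, -6, -1]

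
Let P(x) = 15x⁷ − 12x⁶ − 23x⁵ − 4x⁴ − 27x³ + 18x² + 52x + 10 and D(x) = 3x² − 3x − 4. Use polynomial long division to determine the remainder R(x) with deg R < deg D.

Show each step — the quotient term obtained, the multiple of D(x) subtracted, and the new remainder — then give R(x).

R(x) = 7x − 2

Step 1: lead(15x⁷ − 12x⁶ − 23x⁵ − 4x⁴ − 27x³ + 18x² + 52x + 10) ÷ lead(D) = 15x⁷ ÷ 3x² = 5x⁵. Subtract (5x⁵)·D = 15x⁷ − 15x⁶ − 20x⁵. Remainder: 3x⁶ − 3x⁵ − 4x⁴ − 27x³ + 18x² + 52x + 10.
Step 2: lead(3x⁶ − 3x⁵ − 4x⁴ − 27x³ + 18x² + 52x + 10) ÷ lead(D) = 3x⁶ ÷ 3x² = x⁴. Subtract (x⁴)·D = 3x⁶ − 3x⁵ − 4x⁴. Remainder: −27x³ + 18x² + 52x + 10.
Step 3: lead(−27x³ + 18x² + 52x + 10) ÷ lead(D) = −27x³ ÷ 3x² = −9x. Subtract (−9x)·D = −27x³ + 27x² + 36x. Remainder: −9x² + 16x + 10.
Step 4: lead(−9x² + 16x + 10) ÷ lead(D) = −9x² ÷ 3x² = −3. Subtract (−3)·D = −9x² + 9x + 12. Remainder: 7x − 2.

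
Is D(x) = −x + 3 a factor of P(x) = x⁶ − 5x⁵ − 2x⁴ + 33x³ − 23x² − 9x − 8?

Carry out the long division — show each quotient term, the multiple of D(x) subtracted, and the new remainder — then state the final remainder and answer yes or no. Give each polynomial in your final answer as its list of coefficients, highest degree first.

R = [1], so D(x) is not a factor of P(x). no

Step 1: lead(x⁶ − 5x⁵ − 2x⁴ + 33x³ − 23x² − 9x − 8) ÷ lead(D) = x⁶ ÷ −x = −x⁵. Subtract (−x⁵)·D = x⁶ − 3x⁵. Remainder: −2x⁵ − 2x⁴ + 33x³ − 23x² − 9x − 8.
Step 2: lead(−2x⁵ − 2x⁴ + 33x³ − 23x² − 9x − 8) ÷ lead(D) = −2x⁵ ÷ −x = 2x⁴. Subtract (2x⁴)·D = −2x⁵ + 6x⁴. Remainder: −8x⁴ + 33x³ − 23x² − 9x − 8.
Step 3: lead(−8x⁴ + 33x³ − 23x² − 9x − 8) ÷ lead(D) = −8x⁴ ÷ −x = 8x³. Subtract (8x³)·D = −8x⁴ + 24x³. Remainder: 9x³ − 23x² − 9x − 8.
Step 4: lead(9x³ − 23x² − 9x − 8) ÷ lead(D) = 9x³ ÷ −x = −9x². Subtract (−9x²)·D = 9x³ − 27x². Remainder: 4x² − 9x − 8.
Step 5: lead(4x² − 9x − 8) ÷ lead(D) = 4x² ÷ −x = −4x. Subtract (−4x)·D = 4x² − 12x. Remainder: 3x − 8.
Step 6: lead(3x − 8) ÷ lead(D) = 3x ÷ −x = −3. Subtract (−3)·D = 3x − 9. Remainder: 1.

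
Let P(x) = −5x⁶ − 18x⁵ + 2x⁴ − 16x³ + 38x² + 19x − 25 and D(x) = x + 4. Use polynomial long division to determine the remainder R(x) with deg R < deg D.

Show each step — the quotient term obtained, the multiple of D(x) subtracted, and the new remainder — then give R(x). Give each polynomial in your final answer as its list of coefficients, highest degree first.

R = [-5]

Step 1: lead(−5x⁶ − 18x⁵ + 2x⁴ − 16x³ + 38x² + 19x − 25) ÷ lead(D) = −5x⁶ ÷ x = −5x⁵. Subtract (−5x⁵)·D = −5x⁶ − 20x⁵. Remainder: 2x⁵ + 2x⁴ − 16x³ + 38x² + 19x − 25.
Step 2: lead(2x⁵ + 2x⁴ − 16x³ + 38x² + 19x − 25) ÷ lead(D) = 2x⁵ ÷ x = 2x⁴. Subtract (2x⁴)·D = 2x⁵ + 8x⁴. Remainder: −6x⁴ − 16x³ + 38x² + 19x − 25.
Step 3: lead(−6x⁴ − 16x³ + 38x² + 19x − 25) ÷ lead(D) = −6x⁴ ÷ x = −6x³. Subtract (−6x³)·D = −6x⁴ − 24x³. Remainder: 8x³ + 38x² + 19x − 25.
Step 4: lead(8x³ + 38x² + 19x − 25) ÷ lead(D) = 8x³ ÷ x = 8x². Subtract (8x²)·D = 8x³ + 32x². Remainder: 6x² + 19x − 25.
Step 5: lead(6x² + 19x − 25) ÷ lead(D) = 6x² ÷ x = 6x. Subtract (6x)·D = 6x² + 24x. Remainder: −5x − 25.
Step 6: lead(−5x − 25) ÷ lead(D) = −5x ÷ x = −5. Subtract (−5)·D = −5x − 20. Remainder: −5.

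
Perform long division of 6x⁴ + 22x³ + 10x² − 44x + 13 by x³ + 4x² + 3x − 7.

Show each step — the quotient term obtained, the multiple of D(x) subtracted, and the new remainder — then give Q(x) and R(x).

Q(x) = 6x − 2; R(x) = 4x − 1

Step 1: lead(6x⁴ + 22x³ + 10x² − 44x + 13) ÷ lead(D) = 6x⁴ ÷ x³ = 6x. Subtract (6x)·D = 6x⁴ + 24x³ + 18x² − 42x. Remainder: −2x³ − 8x² − 2x + 13.
Step 2: lead(−2x³ − 8x² − 2x + 13) ÷ lead(D) = −2x³ ÷ x³ = −2. Subtract (−2)·D = −2x³ − 8x² − 6x + 14. Remainder: 4x − 1.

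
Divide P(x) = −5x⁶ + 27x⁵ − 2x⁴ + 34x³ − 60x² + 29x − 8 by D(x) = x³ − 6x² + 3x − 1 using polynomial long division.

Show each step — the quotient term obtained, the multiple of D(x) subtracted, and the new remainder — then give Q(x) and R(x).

Step 1: lead(−5x⁶ + 27x⁵ − 2x⁴ + 34x³ − 60x² + 29x − 8) ÷ lead(D) = −5x⁶ ÷ x³ = −5x³. Subtract (−5x³)·D = −5x⁶ + 30x⁵ − 15x⁴ + 5x³. Remainder: −3x⁵ + 13x⁴ + 29x³ − 60x² + 29x − 8.
Step 2: lead(−3x⁵ + 13x⁴ + 29x³ − 60x² + 29x − 8) ÷ lead(D) = −3x⁵ ÷ x³ = −3x². Subtract (−3x²)·D = −3x⁵ + 18x⁴ − 9x³ + 3x². Remainder: −5x⁴ + 38x³ − 63x² + 29x − 8.
Step 3: lead(−5x⁴ + 38x³ − 63x² + 29x − 8) ÷ lead(D) = −5x⁴ ÷ x³ = −5x. Subtract (−5x)·D = −5x⁴ + 30x³ − 15x² + 5x. Remainder: 8x³ − 48x² + 24x − 8.
Step 4: lead(8x³ − 48x² + 24x − 8) ÷ lead(D) = 8x³ ÷ x³ = 8. Subtract (8)·D = 8x³ − 48x² + 24x − 8. Remainder: 0.

Q(x) = −5x³ − 3x² − 5x + 8; R(x) = 0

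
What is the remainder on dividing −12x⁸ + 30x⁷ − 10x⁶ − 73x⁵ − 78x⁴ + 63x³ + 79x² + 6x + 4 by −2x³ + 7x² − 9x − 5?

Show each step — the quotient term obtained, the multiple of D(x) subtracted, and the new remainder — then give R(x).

Step 1: lead(−12x⁸ + 30x⁷ − 10x⁶ − 73x⁵ − 78x⁴ + 63x³ + 79x² + 6x + 4) ÷ lead(D) = −12x⁸ ÷ −2x³ = 6x⁵. Subtract (6x⁵)·D = −12x⁸ + 42x⁷ − 54x⁶ − 30x⁵. Remainder: −12x⁷ + 44x⁶ − 43x⁵ − 78x⁴ + 63x³ + 79x² + 6x + 4.
Step 2: lead(−12x⁷ + 44x⁶ − 43x⁵ − 78x⁴ + 63x³ + 79x² + 6x + 4) ÷ lead(D) = −12x⁷ ÷ −2x³ = 6x⁴. Subtract (6x⁴)·D = −12x⁷ + 42x⁶ − 54x⁵ − 30x⁴. Remainder: 2x⁶ + 11x⁵ − 48x⁴ + 63x³ + 79x² + 6x + 4.
Step 3: lead(2x⁶ + 11x⁵ − 48x⁴ + 63x³ + 79x² + 6x + 4) ÷ lead(D) = 2x⁶ ÷ −2x³ = −x³. Subtract (−x³)·D = 2x⁶ − 7x⁵ + 9x⁴ + 5x³. Remainder: 18x⁵ − 57x⁴ + 58x³ + 79x² + 6x + 4.
Step 4: lead(18x⁵ − 57x⁴ + 58x³ + 79x² + 6x + 4) ÷ lead(D) = 18x⁵ ÷ −2x³ = −9x². Subtract (−9x²)·D = 18x⁵ − 63x⁴ + 81x³ + 45x². Remainder: 6x⁴ − 23x³ + 34x² + 6x + 4.
Step 5: lead(6x⁴ − 23x³ + 34x² + 6x + 4) ÷ lead(D) = 6x⁴ ÷ −2x³ = −3x. Subtract (−3x)·D = 6x⁴ − 21x³ + 27x² + 15x. Remainder: −2x³ + 7x² − 9x + 4.
Step 6: lead(−2x³ + 7x² − 9x + 4) ÷ lead(D) = −2x³ ÷ −2x³ = 1. Subtract (1)·D = −2x³ + 7x² − 9x − 5. Remainder: 9.

R(x) = 9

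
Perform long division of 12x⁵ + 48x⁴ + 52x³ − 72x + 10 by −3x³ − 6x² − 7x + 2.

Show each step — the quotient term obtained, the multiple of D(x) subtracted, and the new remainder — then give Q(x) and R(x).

Step 1: lead(12x⁵ + 48x⁴ + 52x³ − 72x + 10) ÷ lead(D) = 12x⁵ ÷ −3x³ = −4x². Subtract (−4x²)·D = 12x⁵ + 24x⁴ + 28x³ − 8x². Remainder: 24x⁴ + 24x³ + 8x² − 72x + 10.
Step 2: lead(24x⁴ + 24x³ + 8x² − 72x + 10) ÷ lead(D) = 24x⁴ ÷ −3x³ = −8x. Subtract (−8x)·D = 24x⁴ + 48x³ + 56x² − 16x. Remainder: −24x³ − 48x² − 56x + 10.
Step 3: lead(−24x³ − 48x² − 56x + 10) ÷ lead(D) = −24x³ ÷ −3x³ = 8. Subtract (8)·D = −24x³ − 48x² − 56x + 16. Remainder: −6.

Q(x) = −4x² − 8x + 8; R(x) = −6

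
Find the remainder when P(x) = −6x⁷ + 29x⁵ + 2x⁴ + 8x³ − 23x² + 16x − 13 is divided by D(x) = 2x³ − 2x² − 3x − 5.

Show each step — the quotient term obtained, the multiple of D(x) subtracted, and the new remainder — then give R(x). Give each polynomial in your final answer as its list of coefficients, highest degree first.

Step 1: lead(−6x⁷ + 29x⁵ + 2x⁴ + 8x³ − 23x² + 16x − 13) ÷ lead(D) = −6x⁷ ÷ 2x³ = −3x⁴. Subtract (−3x⁴)·D = −6x⁷ + 6x⁶ + 9x⁵ + 15x⁴. Remainder: −6x⁶ + 20x⁵ − 13x⁴ + 8x³ − 23x² + 16x − 13.
Step 2: lead(−6x⁶ + 20x⁵ − 13x⁴ + 8x³ − 23x² + 16x − 13) ÷ lead(D) = −6x⁶ ÷ 2x³ = −3x³. Subtract (−3x³)·D = −6x⁶ + 6x⁵ + 9x⁴ + 15x³. Remainder: 14x⁵ − 22x⁴ − 7x³ − 23x² + 16x − 13.
Step 3: lead(14x⁵ − 22x⁴ − 7x³ − 23x² + 16x − 13) ÷ lead(D) = 14x⁵ ÷ 2x³ = 7x². Subtract (7x²)·D = 14x⁵ − 14x⁴ − 21x³ − 35x². Remainder: −8x⁴ + 14x³ + 12x² + 16x − 13.
Step 4: lead(−8x⁴ + 14x³ + 12x² + 16x − 13) ÷ lead(D) = −8x⁴ ÷ 2x³ = −4x. Subtract (−4x)·D = −8x⁴ + 8x³ + 12x² + 20x. Remainder: 6x³ − 4x − 13.
Step 5: lead(6x³ − 4x − 13) ÷ lead(D) = 6x³ ÷ 2x³ = 3. Subtract (3)·D = 6x³ − 6x² − 9x − 15. Remainder: 6x² + 5x + 2.

R = [6, 5, 2]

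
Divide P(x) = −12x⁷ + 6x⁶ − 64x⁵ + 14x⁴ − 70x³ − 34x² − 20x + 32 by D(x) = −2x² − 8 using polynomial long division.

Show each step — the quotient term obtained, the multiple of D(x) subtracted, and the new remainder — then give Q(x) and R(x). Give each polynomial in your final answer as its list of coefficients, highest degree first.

Q = [6, -3, 8, 5, 3, -3]; R = [4, 8]

Step 1: lead(−12x⁷ + 6x⁶ − 64x⁵ + 14x⁴ − 70x³ − 34x² − 20x + 32) ÷ lead(D) = −12x⁷ ÷ −2x² = 6x⁵. Subtract (6x⁵)·D = −12x⁷ − 48x⁵. Remainder: 6x⁶ − 16x⁵ + 14x⁴ − 70x³ − 34x² − 20x + 32.
Step 2: lead(6x⁶ − 16x⁵ + 14x⁴ − 70x³ − 34x² − 20x + 32) ÷ lead(D) = 6x⁶ ÷ −2x² = −3x⁴. Subtract (−3x⁴)·D = 6x⁶ + 24x⁴. Remainder: −16x⁵ − 10x⁴ − 70x³ − 34x² − 20x + 32.
Step 3: lead(−16x⁵ − 10x⁴ − 70x³ − 34x² − 20x + 32) ÷ lead(D) = −16x⁵ ÷ −2x² = 8x³. Subtract (8x³)·D = −16x⁵ − 64x³. Remainder: −10x⁴ − 6x³ − 34x² − 20x + 32.
Step 4: lead(−10x⁴ − 6x³ − 34x² − 20x + 32) ÷ lead(D) = −10x⁴ ÷ −2x² = 5x². Subtract (5x²)·D = −10x⁴ − 40x². Remainder: −6x³ + 6x² − 20x + 32.
Step 5: lead(−6x³ + 6x² − 20x + 32) ÷ lead(D) = −6x³ ÷ −2x² = 3x. Subtract (3x)·D = −6x³ − 24x. Remainder: 6x² + 4x + 32.
Step 6: lead(6x² + 4x + 32) ÷ lead(D) = 6x² ÷ −2x² = −3. Subtract (−3)·D = 6x² + 24. Remainder: 4x + 8.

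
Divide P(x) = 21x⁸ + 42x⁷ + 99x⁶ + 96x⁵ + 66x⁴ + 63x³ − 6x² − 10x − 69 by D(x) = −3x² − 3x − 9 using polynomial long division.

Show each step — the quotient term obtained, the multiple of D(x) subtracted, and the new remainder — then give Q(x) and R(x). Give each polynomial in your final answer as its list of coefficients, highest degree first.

Step 1: lead(21x⁸ + 42x⁷ + 99x⁶ + 96x⁵ + 66x⁴ + 63x³ − 6x² − 10x − 69) ÷ lead(D) = 21x⁸ ÷ −3x² = −7x⁶. Subtract (−7x⁶)·D = 21x⁸ + 21x⁷ + 63x⁶. Remainder: 21x⁷ + 36x⁶ + 96x⁵ + 66x⁴ + 63x³ − 6x² − 10x − 69.
Step 2: lead(21x⁷ + 36x⁶ + 96x⁵ + 66x⁴ + 63x³ − 6x² − 10x − 69) ÷ lead(D) = 21x⁷ ÷ −3x² = −7x⁵. Subtract (−7x⁵)·D = 21x⁷ + 21x⁶ + 63x⁵. Remainder: 15x⁶ + 33x⁵ + 66x⁴ + 63x³ − 6x² − 10x − 69.
Step 3: lead(15x⁶ + 33x⁵ + 66x⁴ + 63x³ − 6x² − 10x − 69) ÷ lead(D) = 15x⁶ ÷ −3x² = −5x⁴. Subtract (−5x⁴)·D = 15x⁶ + 15x⁵ + 45x⁴. Remainder: 18x⁵ + 21x⁴ + 63x³ − 6x² − 10x − 69.
Step 4: lead(18x⁵ + 21x⁴ + 63x³ − 6x² − 10x − 69) ÷ lead(D) = 18x⁵ ÷ −3x² = −6x³. Subtract (−6x³)·D = 18x⁵ + 18x⁴ + 54x³. Remainder: 3x⁴ + 9x³ − 6x² − 10x − 69.
Step 5: lead(3x⁴ + 9x³ − 6x² − 10x − 69) ÷ lead(D) = 3x⁴ ÷ −3x² = −x². Subtract (−x²)·D = 3x⁴ + 3x³ + 9x². Remainder: 6x³ − 15x² − 10x − 69.
Step 6: lead(6x³ − 15x² − 10x − 69) ÷ lead(D) = 6x³ ÷ −3x² = −2x. Subtract (−2x)·D = 6x³ + 6x² + 18x. Remainder: −21x² − 28x − 69.
Step 7: lead(−21x² − 28x − 69) ÷ lead(D) = −21x² ÷ −3x² = 7. Subtract (7)·D = −21x² − 21x − 63. Remainder: −7x − 6.

Q = [-7, -7, -5, -6, -1, -2, 7]; R = [-7, -6]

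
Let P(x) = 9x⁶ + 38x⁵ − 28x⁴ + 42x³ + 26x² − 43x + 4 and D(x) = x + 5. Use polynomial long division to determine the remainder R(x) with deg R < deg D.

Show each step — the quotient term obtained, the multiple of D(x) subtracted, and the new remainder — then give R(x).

Step 1: lead(9x⁶ + 38x⁵ − 28x⁴ + 42x³ + 26x² − 43x + 4) ÷ lead(D) = 9x⁶ ÷ x = 9x⁵. Subtract (9x⁵)·D = 9x⁶ + 45x⁵. Remainder: −7x⁵ − 28x⁴ + 42x³ + 26x² − 43x + 4.
Step 2: lead(−7x⁵ − 28x⁴ + 42x³ + 26x² − 43x + 4) ÷ lead(D) = −7x⁵ ÷ x = −7x⁴. Subtract (−7x⁴)·D = −7x⁵ − 35x⁴. Remainder: 7x⁴ + 42x³ + 26x² − 43x + 4.
Step 3: lead(7x⁴ + 42x³ + 26x² − 43x + 4) ÷ lead(D) = 7x⁴ ÷ x = 7x³. Subtract (7x³)·D = 7x⁴ + 35x³. Remainder: 7x³ + 26x² − 43x + 4.
Step 4: lead(7x³ + 26x² − 43x + 4) ÷ lead(D) = 7x³ ÷ x = 7x². Subtract (7x²)·D = 7x³ + 35x². Remainder: −9x² − 43x + 4.
Step 5: lead(−9x² − 43x + 4) ÷ lead(D) = −9x² ÷ x = −9x. Subtract (−9x)·D = −9x² − 45x. Remainder: 2x + 4.
Step 6: lead(2x + 4) ÷ lead(D) = 2x ÷ x = 2. Subtract (2)·D = 2x + 10. Remainder: −6.

R(x) = −6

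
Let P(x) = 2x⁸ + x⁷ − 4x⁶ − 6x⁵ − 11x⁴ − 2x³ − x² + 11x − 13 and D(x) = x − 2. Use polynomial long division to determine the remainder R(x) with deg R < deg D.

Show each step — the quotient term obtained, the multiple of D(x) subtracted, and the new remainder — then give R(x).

R(x) = 5

Step 1: lead(2x⁸ + x⁷ − 4x⁶ − 6x⁵ − 11x⁴ − 2x³ − x² + 11x − 13) ÷ lead(D) = 2x⁸ ÷ x = 2x⁷. Subtract (2x⁷)·D = 2x⁸ − 4x⁷. Remainder: 5x⁷ − 4x⁶ − 6x⁵ − 11x⁴ − 2x³ − x² + 11x − 13.
Step 2: lead(5x⁷ − 4x⁶ − 6x⁵ − 11x⁴ − 2x³ − x² + 11x − 13) ÷ lead(D) = 5x⁷ ÷ x = 5x⁶. Subtract (5x⁶)·D = 5x⁷ − 10x⁶. Remainder: 6x⁶ − 6x⁵ − 11x⁴ − 2x³ − x² + 11x − 13.
Step 3: lead(6x⁶ − 6x⁵ − 11x⁴ − 2x³ − x² + 11x − 13) ÷ lead(D) = 6x⁶ ÷ x = 6x⁵. Subtract (6x⁵)·D = 6x⁶ − 12x⁵. Remainder: 6x⁵ − 11x⁴ − 2x³ − x² + 11x − 13.
Step 4: lead(6x⁵ − 11x⁴ − 2x³ − x² + 11x − 13) ÷ lead(D) = 6x⁵ ÷ x = 6x⁴. Subtract (6x⁴)·D = 6x⁵ − 12x⁴. Remainder: x⁴ − 2x³ − x² + 11x − 13.
Step 5: lead(x⁴ − 2x³ − x² + 11x − 13) ÷ lead(D) = x⁴ ÷ x = x³. Subtract (x³)·D = x⁴ − 2x³. Remainder: −x² + 11x − 13.
Step 6: lead(−x² + 11x − 13) ÷ lead(D) = −x² ÷ x = −x. Subtract (−x)·D = −x² + 2x. Remainder: 9x − 13.
Step 7: lead(9x − 13) ÷ lead(D) = 9x ÷ x = 9. Subtract (9)·D = 9x − 18. Remainder: 5.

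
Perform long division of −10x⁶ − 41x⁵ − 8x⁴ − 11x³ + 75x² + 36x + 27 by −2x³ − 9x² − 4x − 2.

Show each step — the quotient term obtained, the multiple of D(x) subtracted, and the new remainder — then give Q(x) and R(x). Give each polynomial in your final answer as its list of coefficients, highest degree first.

Step 1: lead(−10x⁶ − 41x⁵ − 8x⁴ − 11x³ + 75x² + 36x + 27) ÷ lead(D) = −10x⁶ ÷ −2x³ = 5x³. Subtract (5x³)·D = −10x⁶ − 45x⁵ − 20x⁴ − 10x³. Remainder: 4x⁵ + 12x⁴ − x³ + 75x² + 36x + 27.
Step 2: lead(4x⁵ + 12x⁴ − x³ + 75x² + 36x + 27) ÷ lead(D) = 4x⁵ ÷ −2x³ = −2x². Subtract (−2x²)·D = 4x⁵ + 18x⁴ + 8x³ + 4x². Remainder: −6x⁴ − 9x³ + 71x² + 36x + 27.
Step 3: lead(−6x⁴ − 9x³ + 71x² + 36x + 27) ÷ lead(D) = −6x⁴ ÷ −2x³ = 3x. Subtract (3x)·D = −6x⁴ − 27x³ − 12x² − 6x. Remainder: 18x³ + 83x² + 42x + 27.
Step 4: lead(18x³ + 83x² + 42x + 27) ÷ lead(D) = 18x³ ÷ −2x³ = −9. Subtract (−9)·D = 18x³ + 81x² + 36x + 18. Remainder: 2x² + 6x + 9.

Q = [5, -2, 3, -9]; R = [2, 6, 9]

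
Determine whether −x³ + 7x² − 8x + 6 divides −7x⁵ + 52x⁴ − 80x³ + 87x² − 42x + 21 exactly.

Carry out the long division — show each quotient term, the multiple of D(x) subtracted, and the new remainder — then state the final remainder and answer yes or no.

Step 1: lead(−7x⁵ + 52x⁴ − 80x³ + 87x² − 42x + 21) ÷ lead(D) = −7x⁵ ÷ −x³ = 7x². Subtract (7x²)·D = −7x⁵ + 49x⁴ − 56x³ + 42x². Remainder: 3x⁴ − 24x³ + 45x² − 42x + 21.
Step 2: lead(3x⁴ − 24x³ + 45x² − 42x + 21) ÷ lead(D) = 3x⁴ ÷ −x³ = −3x. Subtract (−3x)·D = 3x⁴ − 21x³ + 24x² − 18x. Remainder: −3x³ + 21x² − 24x + 21.
Step 3: lead(−3x³ + 21x² − 24x + 21) ÷ lead(D) = −3x³ ÷ −x³ = 3. Subtract (3)·D = −3x³ + 21x² − 24x + 18. Remainder: 3.

R(x) = 3, so D(x) is not a factor of P(x). no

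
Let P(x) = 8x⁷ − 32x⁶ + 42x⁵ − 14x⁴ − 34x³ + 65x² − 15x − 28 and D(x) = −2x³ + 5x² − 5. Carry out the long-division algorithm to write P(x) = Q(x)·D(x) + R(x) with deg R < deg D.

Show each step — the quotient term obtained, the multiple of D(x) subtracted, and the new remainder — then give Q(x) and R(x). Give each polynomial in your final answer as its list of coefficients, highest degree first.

Step 1: lead(8x⁷ − 32x⁶ + 42x⁵ − 14x⁴ − 34x³ + 65x² − 15x − 28) ÷ lead(D) = 8x⁷ ÷ −2x³ = −4x⁴. Subtract (−4x⁴)·D = 8x⁷ − 20x⁶ + 20x⁴. Remainder: −12x⁶ + 42x⁵ − 34x⁴ − 34x³ + 65x² − 15x − 28.
Step 2: lead(−12x⁶ + 42x⁵ − 34x⁴ − 34x³ + 65x² − 15x − 28) ÷ lead(D) = −12x⁶ ÷ −2x³ = 6x³. Subtract (6x³)·D = −12x⁶ + 30x⁵ − 30x³. Remainder: 12x⁵ − 34x⁴ − 4x³ + 65x² − 15x − 28.
Step 3: lead(12x⁵ − 34x⁴ − 4x³ + 65x² − 15x − 28) ÷ lead(D) = 12x⁵ ÷ −2x³ = −6x². Subtract (−6x²)·D = 12x⁵ − 30x⁴ + 30x². Remainder: −4x⁴ − 4x³ + 35x² − 15x − 28.
Step 4: lead(−4x⁴ − 4x³ + 35x² − 15x − 28) ÷ lead(D) = −4x⁴ ÷ −2x³ = 2x. Subtract (2x)·D = −4x⁴ + 10x³ − 10x. Remainder: −14x³ + 35x² − 5x − 28.
Step 5: lead(−14x³ + 35x² − 5x − 28) ÷ lead(D) = −14x³ ÷ −2x³ = 7. Subtract (7)·D = −14x³ + 35x² − 35. Remainder: −5x + 7.

Q = [-4, 6, -6, 2, 7]; R = [-5, 7]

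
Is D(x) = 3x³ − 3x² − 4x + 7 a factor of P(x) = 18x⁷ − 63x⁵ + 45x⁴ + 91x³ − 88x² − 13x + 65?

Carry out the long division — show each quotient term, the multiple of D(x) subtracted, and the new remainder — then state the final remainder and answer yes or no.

Step 1: lead(18x⁷ − 63x⁵ + 45x⁴ + 91x³ − 88x² − 13x + 65) ÷ lead(D) = 18x⁷ ÷ 3x³ = 6x⁴. Subtract (6x⁴)·D = 18x⁷ − 18x⁶ − 24x⁵ + 42x⁴. Remainder: 18x⁶ − 39x⁵ + 3x⁴ + 91x³ − 88x² − 13x + 65.
Step 2: lead(18x⁶ − 39x⁵ + 3x⁴ + 91x³ − 88x² − 13x + 65) ÷ lead(D) = 18x⁶ ÷ 3x³ = 6x³. Subtract (6x³)·D = 18x⁶ − 18x⁵ − 24x⁴ + 42x³. Remainder: −21x⁵ + 27x⁴ + 49x³ − 88x² − 13x + 65.
Step 3: lead(−21x⁵ + 27x⁴ + 49x³ − 88x² − 13x + 65) ÷ lead(D) = −21x⁵ ÷ 3x³ = −7x². Subtract (−7x²)·D = −21x⁵ + 21x⁴ + 28x³ − 49x². Remainder: 6x⁴ + 21x³ − 39x² − 13x + 65.
Step 4: lead(6x⁴ + 21x³ − 39x² − 13x + 65) ÷ lead(D) = 6x⁴ ÷ 3x³ = 2x. Subtract (2x)·D = 6x⁴ − 6x³ − 8x² + 14x. Remainder: 27x³ − 31x² − 27x + 65.
Step 5: lead(27x³ − 31x² − 27x + 65) ÷ lead(D) = 27x³ ÷ 3x³ = 9. Subtract (9)·D = 27x³ − 27x² − 36x + 63. Remainder: −4x² + 9x + 2.

R(x) = −4x² + 9x + 2, so D(x) is not a factor of P(x). no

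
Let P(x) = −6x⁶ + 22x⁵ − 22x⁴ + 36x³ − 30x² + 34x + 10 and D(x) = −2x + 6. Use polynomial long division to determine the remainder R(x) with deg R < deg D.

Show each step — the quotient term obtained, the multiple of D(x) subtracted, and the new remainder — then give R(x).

R(x) = 4

Step 1: lead(−6x⁶ + 22x⁵ − 22x⁴ + 36x³ − 30x² + 34x + 10) ÷ lead(D) = −6x⁶ ÷ −2x = 3x⁵. Subtract (3x⁵)·D = −6x⁶ + 18x⁵. Remainder: 4x⁵ − 22x⁴ + 36x³ − 30x² + 34x + 10.
Step 2: lead(4x⁵ − 22x⁴ + 36x³ − 30x² + 34x + 10) ÷ lead(D) = 4x⁵ ÷ −2x = −2x⁴. Subtract (−2x⁴)·D = 4x⁵ − 12x⁴. Remainder: −10x⁴ + 36x³ − 30x² + 34x + 10.
Step 3: lead(−10x⁴ + 36x³ − 30x² + 34x + 10) ÷ lead(D) = −10x⁴ ÷ −2x = 5x³. Subtract (5x³)·D = −10x⁴ + 30x³. Remainder: 6x³ − 30x² + 34x + 10.
Step 4: lead(6x³ − 30x² + 34x + 10) ÷ lead(D) = 6x³ ÷ −2x = −3x². Subtract (−3x²)·D = 6x³ − 18x². Remainder: −12x² + 34x + 10.
Step 5: lead(−12x² + 34x + 10) ÷ lead(D) = −12x² ÷ −2x = 6x. Subtract (6x)·D = −12x² + 36x. Remainder: −2x + 10.
Step 6: lead(−2x + 10) ÷ lead(D) = −2x ÷ −2x = 1. Subtract (1)·D = −2x + 6. Remainder: 4.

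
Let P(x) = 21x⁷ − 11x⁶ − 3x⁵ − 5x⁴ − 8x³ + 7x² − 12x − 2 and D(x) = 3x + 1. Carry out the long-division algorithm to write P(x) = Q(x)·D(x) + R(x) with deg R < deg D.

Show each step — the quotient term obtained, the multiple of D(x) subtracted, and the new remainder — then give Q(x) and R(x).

Q(x) = 7x⁶ − 6x⁵ + x⁴ − 2x³ − 2x² + 3x − 5; R(x) = 3

Step 1: lead(21x⁷ − 11x⁶ − 3x⁵ − 5x⁴ − 8x³ + 7x² − 12x − 2) ÷ lead(D) = 21x⁷ ÷ 3x = 7x⁶. Subtract (7x⁶)·D = 21x⁷ + 7x⁶. Remainder: −18x⁶ − 3x⁵ − 5x⁴ − 8x³ + 7x² − 12x − 2.
Step 2: lead(−18x⁶ − 3x⁵ − 5x⁴ − 8x³ + 7x² − 12x − 2) ÷ lead(D) = −18x⁶ ÷ 3x = −6x⁵. Subtract (−6x⁵)·D = −18x⁶ − 6x⁵. Remainder: 3x⁵ − 5x⁴ − 8x³ + 7x² − 12x − 2.
Step 3: lead(3x⁵ − 5x⁴ − 8x³ + 7x² − 12x − 2) ÷ lead(D) = 3x⁵ ÷ 3x = x⁴. Subtract (x⁴)·D = 3x⁵ + x⁴. Remainder: −6x⁴ − 8x³ + 7x² − 12x − 2.
Step 4: lead(−6x⁴ − 8x³ + 7x² − 12x − 2) ÷ lead(D) = −6x⁴ ÷ 3x = −2x³. Subtract (−2x³)·D = −6x⁴ − 2x³. Remainder: −6x³ + 7x² − 12x − 2.
Step 5: lead(−6x³ + 7x² − 12x − 2) ÷ lead(D) = −6x³ ÷ 3x = −2x². Subtract (−2x²)·D = −6x³ − 2x². Remainder: 9x² − 12x − 2.
Step 6: lead(9x² − 12x − 2) ÷ lead(D) = 9x² ÷ 3x = 3x. Subtract (3x)·D = 9x² + 3x. Remainder: −15x − 2.
Step 7: lead(−15x − 2) ÷ lead(D) = −15x ÷ 3x = −5. Subtract (−5)·D = −15x − 5. Remainder: 3.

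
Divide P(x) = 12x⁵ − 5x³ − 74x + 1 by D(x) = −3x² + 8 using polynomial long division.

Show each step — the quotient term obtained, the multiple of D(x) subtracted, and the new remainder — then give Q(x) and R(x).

Q(x) = −4x³ − 9x; R(x) = −2x + 1

Step 1: lead(12x⁵ − 5x³ − 74x + 1) ÷ lead(D) = 12x⁵ ÷ −3x² = −4x³. Subtract (−4x³)·D = 12x⁵ − 32x³. Remainder: 27x³ − 74x + 1.
Step 2: lead(27x³ − 74x + 1) ÷ lead(D) = 27x³ ÷ −3x² = −9x. Subtract (−9x)·D = 27x³ − 72x. Remainder: −2x + 1.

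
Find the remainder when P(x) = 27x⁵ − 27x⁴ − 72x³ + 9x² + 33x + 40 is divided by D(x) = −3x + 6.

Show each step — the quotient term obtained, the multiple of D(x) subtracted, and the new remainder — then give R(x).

R(x) = −2

Step 1: lead(27x⁵ − 27x⁴ − 72x³ + 9x² + 33x + 40) ÷ lead(D) = 27x⁵ ÷ −3x = −9x⁴. Subtract (−9x⁴)·D = 27x⁵ − 54x⁴. Remainder: 27x⁴ − 72x³ + 9x² + 33x + 40.
Step 2: lead(27x⁴ − 72x³ + 9x² + 33x + 40) ÷ lead(D) = 27x⁴ ÷ −3x = −9x³. Subtract (−9x³)·D = 27x⁴ − 54x³. Remainder: −18x³ + 9x² + 33x + 40.
Step 3: lead(−18x³ + 9x² + 33x + 40) ÷ lead(D) = −18x³ ÷ −3x = 6x². Subtract (6x²)·D = −18x³ + 36x². Remainder: −27x² + 33x + 40.
Step 4: lead(−27x² + 33x + 40) ÷ lead(D) = −27x² ÷ −3x = 9x. Subtract (9x)·D = −27x² + 54x. Remainder: −21x + 40.
Step 5: lead(−21x + 40) ÷ lead(D) = −21x ÷ −3x = 7. Subtract (7)·D = −21x + 42. Remainder: −2.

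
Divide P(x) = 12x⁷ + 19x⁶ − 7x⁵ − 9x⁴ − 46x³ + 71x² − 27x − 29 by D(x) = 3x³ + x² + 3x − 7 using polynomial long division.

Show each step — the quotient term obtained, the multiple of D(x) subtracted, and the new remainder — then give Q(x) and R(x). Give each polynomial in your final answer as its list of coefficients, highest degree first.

Q = [4, 5, -8, 4, 3]; R = [-8, -8]

Step 1: lead(12x⁷ + 19x⁶ − 7x⁵ − 9x⁴ − 46x³ + 71x² − 27x − 29) ÷ lead(D) = 12x⁷ ÷ 3x³ = 4x⁴. Subtract (4x⁴)·D = 12x⁷ + 4x⁶ + 12x⁵ − 28x⁴. Remainder: 15x⁶ − 19x⁵ + 19x⁴ − 46x³ + 71x² − 27x − 29.
Step 2: lead(15x⁶ − 19x⁵ + 19x⁴ − 46x³ + 71x² − 27x − 29) ÷ lead(D) = 15x⁶ ÷ 3x³ = 5x³. Subtract (5x³)·D = 15x⁶ + 5x⁵ + 15x⁴ − 35x³. Remainder: −24x⁵ + 4x⁴ − 11x³ + 71x² − 27x − 29.
Step 3: lead(−24x⁵ + 4x⁴ − 11x³ + 71x² − 27x − 29) ÷ lead(D) = −24x⁵ ÷ 3x³ = −8x². Subtract (−8x²)·D = −24x⁵ − 8x⁴ − 24x³ + 56x². Remainder: 12x⁴ + 13x³ + 15x² − 27x − 29.
Step 4: lead(12x⁴ + 13x³ + 15x² − 27x − 29) ÷ lead(D) = 12x⁴ ÷ 3x³ = 4x. Subtract (4x)·D = 12x⁴ + 4x³ + 12x² − 28x. Remainder: 9x³ + 3x² + x − 29.
Step 5: lead(9x³ + 3x² + x − 29) ÷ lead(D) = 9x³ ÷ 3x³ = 3. Subtract (3)·D = 9x³ + 3x² + 9x − 21. Remainder: −8x − 8.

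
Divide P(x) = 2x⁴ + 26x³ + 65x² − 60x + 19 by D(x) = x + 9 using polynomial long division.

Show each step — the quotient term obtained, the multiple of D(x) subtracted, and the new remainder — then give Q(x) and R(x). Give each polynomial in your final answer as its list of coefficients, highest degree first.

Step 1: lead(2x⁴ + 26x³ + 65x² − 60x + 19) ÷ lead(D) = 2x⁴ ÷ x = 2x³. Subtract (2x³)·D = 2x⁴ + 18x³. Remainder: 8x³ + 65x² − 60x + 19.
Step 2: lead(8x³ + 65x² − 60x + 19) ÷ lead(D) = 8x³ ÷ x = 8x². Subtract (8x²)·D = 8x³ + 72x². Remainder: −7x² − 60x + 19.
Step 3: lead(−7x² − 60x + 19) ÷ lead(D) = −7x² ÷ x = −7x. Subtract (−7x)·D = −7x² − 63x. Remainder: 3x + 19.
Step 4: lead(3x + 19) ÷ lead(D) = 3x ÷ x = 3. Subtract (3)·D = 3x + 27. Remainder: −8.

Q = [2, 8, -7, 3]; R = [-8]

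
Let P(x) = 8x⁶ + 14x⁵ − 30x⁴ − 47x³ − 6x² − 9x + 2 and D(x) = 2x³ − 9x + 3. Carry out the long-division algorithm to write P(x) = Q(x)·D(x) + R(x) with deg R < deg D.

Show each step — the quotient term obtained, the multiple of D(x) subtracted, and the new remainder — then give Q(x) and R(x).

Q(x) = 4x³ + 7x² + 3x + 2; R(x) = −4

Step 1: lead(8x⁶ + 14x⁵ − 30x⁴ − 47x³ − 6x² − 9x + 2) ÷ lead(D) = 8x⁶ ÷ 2x³ = 4x³. Subtract (4x³)·D = 8x⁶ − 36x⁴ + 12x³. Remainder: 14x⁵ + 6x⁴ − 59x³ − 6x² − 9x + 2.
Step 2: lead(14x⁵ + 6x⁴ − 59x³ − 6x² − 9x + 2) ÷ lead(D) = 14x⁵ ÷ 2x³ = 7x². Subtract (7x²)·D = 14x⁵ − 63x³ + 21x². Remainder: 6x⁴ + 4x³ − 27x² − 9x + 2.
Step 3: lead(6x⁴ + 4x³ − 27x² − 9x + 2) ÷ lead(D) = 6x⁴ ÷ 2x³ = 3x. Subtract (3x)·D = 6x⁴ − 27x² + 9x. Remainder: 4x³ − 18x + 2.
Step 4: lead(4x³ − 18x + 2) ÷ lead(D) = 4x³ ÷ 2x³ = 2. Subtract (2)·D = 4x³ − 18x + 6. Remainder: −4.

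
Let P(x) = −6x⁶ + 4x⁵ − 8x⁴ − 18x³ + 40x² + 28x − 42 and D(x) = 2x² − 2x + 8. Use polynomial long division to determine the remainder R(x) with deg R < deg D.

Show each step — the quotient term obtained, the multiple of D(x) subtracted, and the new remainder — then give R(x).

R(x) = 6

Step 1: lead(−6x⁶ + 4x⁵ − 8x⁴ − 18x³ + 40x² + 28x − 42) ÷ lead(D) = −6x⁶ ÷ 2x² = −3x⁴. Subtract (−3x⁴)·D = −6x⁶ + 6x⁵ − 24x⁴. Remainder: −2x⁵ + 16x⁴ − 18x³ + 40x² + 28x − 42.
Step 2: lead(−2x⁵ + 16x⁴ − 18x³ + 40x² + 28x − 42) ÷ lead(D) = −2x⁵ ÷ 2x² = −x³. Subtract (−x³)·D = −2x⁵ + 2x⁴ − 8x³. Remainder: 14x⁴ − 10x³ + 40x² + 28x − 42.
Step 3: lead(14x⁴ − 10x³ + 40x² + 28x − 42) ÷ lead(D) = 14x⁴ ÷ 2x² = 7x². Subtract (7x²)·D = 14x⁴ − 14x³ + 56x². Remainder: 4x³ − 16x² + 28x − 42.
Step 4: lead(4x³ − 16x² + 28x − 42) ÷ lead(D) = 4x³ ÷ 2x² = 2x. Subtract (2x)·D = 4x³ − 4x² + 16x. Remainder: −12x² + 12x − 42.
Step 5: lead(−12x² + 12x − 42) ÷ lead(D) = −12x² ÷ 2x² = −6. Subtract (−6)·D = −12x² + 12x − 48. Remainder: 6.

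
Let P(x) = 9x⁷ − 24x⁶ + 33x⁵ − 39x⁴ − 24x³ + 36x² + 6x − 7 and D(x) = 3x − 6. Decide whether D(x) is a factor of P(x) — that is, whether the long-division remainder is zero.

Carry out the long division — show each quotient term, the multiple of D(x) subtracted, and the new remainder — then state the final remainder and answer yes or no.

Step 1: lead(9x⁷ − 24x⁶ + 33x⁵ − 39x⁴ − 24x³ + 36x² + 6x − 7) ÷ lead(D) = 9x⁷ ÷ 3x = 3x⁶. Subtract (3x⁶)·D = 9x⁷ − 18x⁶. Remainder: −6x⁶ + 33x⁵ − 39x⁴ − 24x³ + 36x² + 6x − 7.
Step 2: lead(−6x⁶ + 33x⁵ − 39x⁴ − 24x³ + 36x² + 6x − 7) ÷ lead(D) = −6x⁶ ÷ 3x = −2x⁵. Subtract (−2x⁵)·D = −6x⁶ + 12x⁵. Remainder: 21x⁵ − 39x⁴ − 24x³ + 36x² + 6x − 7.
Step 3: lead(21x⁵ − 39x⁴ − 24x³ + 36x² + 6x − 7) ÷ lead(D) = 21x⁵ ÷ 3x = 7x⁴. Subtract (7x⁴)·D = 21x⁵ − 42x⁴. Remainder: 3x⁴ − 24x³ + 36x² + 6x − 7.
Step 4: lead(3x⁴ − 24x³ + 36x² + 6x − 7) ÷ lead(D) = 3x⁴ ÷ 3x = x³. Subtract (x³)·D = 3x⁴ − 6x³. Remainder: −18x³ + 36x² + 6x − 7.
Step 5: lead(−18x³ + 36x² + 6x − 7) ÷ lead(D) = −18x³ ÷ 3x = −6x². Subtract (−6x²)·D = −18x³ + 36x². Remainder: 6x − 7.
Step 6: lead(6x − 7) ÷ lead(D) = 6x ÷ 3x = 2. Subtract (2)·D = 6x − 12. Remainder: 5.

R(x) = 5, so D(x) is not a factor of P(x). no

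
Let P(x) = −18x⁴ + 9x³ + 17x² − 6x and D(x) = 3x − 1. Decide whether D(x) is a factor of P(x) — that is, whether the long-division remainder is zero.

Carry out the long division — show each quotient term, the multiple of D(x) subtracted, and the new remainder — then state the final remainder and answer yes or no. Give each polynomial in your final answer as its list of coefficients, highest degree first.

R = [0], so D(x) is a factor of P(x). yes

Step 1: lead(−18x⁴ + 9x³ + 17x² − 6x) ÷ lead(D) = −18x⁴ ÷ 3x = −6x³. Subtract (−6x³)·D = −18x⁴ + 6x³. Remainder: 3x³ + 17x² − 6x.
Step 2: lead(3x³ + 17x² − 6x) ÷ lead(D) = 3x³ ÷ 3x = x². Subtract (x²)·D = 3x³ − x². Remainder: 18x² − 6x.
Step 3: lead(18x² − 6x) ÷ lead(D) = 18x² ÷ 3x = 6x. Subtract (6x)·D = 18x² − 6x. Remainder: 0.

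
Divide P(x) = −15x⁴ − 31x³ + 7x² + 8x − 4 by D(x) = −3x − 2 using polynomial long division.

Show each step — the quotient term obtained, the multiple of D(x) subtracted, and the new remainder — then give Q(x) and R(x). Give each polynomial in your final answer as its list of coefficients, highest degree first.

Q = [5, 7, -7, 2]; R = [0]

Step 1: lead(−15x⁴ − 31x³ + 7x² + 8x − 4) ÷ lead(D) = −15x⁴ ÷ −3x = 5x³. Subtract (5x³)·D = −15x⁴ − 10x³. Remainder: −21x³ + 7x² + 8x − 4.
Step 2: lead(−21x³ + 7x² + 8x − 4) ÷ lead(D) = −21x³ ÷ −3x = 7x². Subtract (7x²)·D = −21x³ − 14x². Remainder: 21x² + 8x − 4.
Step 3: lead(21x² + 8x − 4) ÷ lead(D) = 21x² ÷ −3x = −7x. Subtract (−7x)·D = 21x² + 14x. Remainder: −6x − 4.
Step 4: lead(−6x − 4) ÷ lead(D) = −6x ÷ −3x = 2. Subtract (2)·D = −6x − 4. Remainder: 0.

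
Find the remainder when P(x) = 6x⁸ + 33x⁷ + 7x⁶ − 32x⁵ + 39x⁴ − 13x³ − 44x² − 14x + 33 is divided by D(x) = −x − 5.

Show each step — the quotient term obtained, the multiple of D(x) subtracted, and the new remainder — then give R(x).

R(x) = 3

Step 1: lead(6x⁸ + 33x⁷ + 7x⁶ − 32x⁵ + 39x⁴ − 13x³ − 44x² − 14x + 33) ÷ lead(D) = 6x⁸ ÷ −x = −6x⁷. Subtract (−6x⁷)·D = 6x⁸ + 30x⁷. Remainder: 3x⁷ + 7x⁶ − 32x⁵ + 39x⁴ − 13x³ − 44x² − 14x + 33.
Step 2: lead(3x⁷ + 7x⁶ − 32x⁵ + 39x⁴ − 13x³ − 44x² − 14x + 33) ÷ lead(D) = 3x⁷ ÷ −x = −3x⁶. Subtract (−3x⁶)·D = 3x⁷ + 15x⁶. Remainder: −8x⁶ − 32x⁵ + 39x⁴ − 13x³ − 44x² − 14x + 33.
Step 3: lead(−8x⁶ − 32x⁵ + 39x⁴ − 13x³ − 44x² − 14x + 33) ÷ lead(D) = −8x⁶ ÷ −x = 8x⁵. Subtract (8x⁵)·D = −8x⁶ − 40x⁵. Remainder: 8x⁵ + 39x⁴ − 13x³ − 44x² − 14x + 33.
Step 4: lead(8x⁵ + 39x⁴ − 13x³ − 44x² − 14x + 33) ÷ lead(D) = 8x⁵ ÷ −x = −8x⁴. Subtract (−8x⁴)·D = 8x⁵ + 40x⁴. Remainder: −x⁴ − 13x³ − 44x² − 14x + 33.
Step 5: lead(−x⁴ − 13x³ − 44x² − 14x + 33) ÷ lead(D) = −x⁴ ÷ −x = x³. Subtract (x³)·D = −x⁴ − 5x³. Remainder: −8x³ − 44x² − 14x + 33.
Step 6: lead(−8x³ − 44x² − 14x + 33) ÷ lead(D) = −8x³ ÷ −x = 8x². Subtract (8x²)·D = −8x³ − 40x². Remainder: −4x² − 14x + 33.
Step 7: lead(−4x² − 14x + 33) ÷ lead(D) = −4x² ÷ −x = 4x. Subtract (4x)·D = −4x² − 20x. Remainder: 6x + 33.
Step 8: lead(6x + 33) ÷ lead(D) = 6x ÷ −x = −6. Subtract (−6)·D = 6x + 30. Remainder: 3.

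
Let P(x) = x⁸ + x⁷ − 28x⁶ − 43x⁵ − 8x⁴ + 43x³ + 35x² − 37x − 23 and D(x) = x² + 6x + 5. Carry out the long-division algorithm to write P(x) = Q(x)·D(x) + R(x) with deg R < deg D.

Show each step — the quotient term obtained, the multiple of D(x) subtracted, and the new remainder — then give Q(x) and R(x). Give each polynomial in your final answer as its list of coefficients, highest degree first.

Q = [1, -5, -3, 0, 7, 1, -6]; R = [-6, 7]

Step 1: lead(x⁸ + x⁷ − 28x⁶ − 43x⁵ − 8x⁴ + 43x³ + 35x² − 37x − 23) ÷ lead(D) = x⁸ ÷ x² = x⁶. Subtract (x⁶)·D = x⁸ + 6x⁷ + 5x⁶. Remainder: −5x⁷ − 33x⁶ − 43x⁵ − 8x⁴ + 43x³ + 35x² − 37x − 23.
Step 2: lead(−5x⁷ − 33x⁶ − 43x⁵ − 8x⁴ + 43x³ + 35x² − 37x − 23) ÷ lead(D) = −5x⁷ ÷ x² = −5x⁵. Subtract (−5x⁵)·D = −5x⁷ − 30x⁶ − 25x⁵. Remainder: −3x⁶ − 18x⁵ − 8x⁴ + 43x³ + 35x² − 37x − 23.
Step 3: lead(−3x⁶ − 18x⁵ − 8x⁴ + 43x³ + 35x² − 37x − 23) ÷ lead(D) = −3x⁶ ÷ x² = −3x⁴. Subtract (−3x⁴)·D = −3x⁶ − 18x⁵ − 15x⁴. Remainder: 7x⁴ + 43x³ + 35x² − 37x − 23.
Step 4: lead(7x⁴ + 43x³ + 35x² − 37x − 23) ÷ lead(D) = 7x⁴ ÷ x² = 7x². Subtract (7x²)·D = 7x⁴ + 42x³ + 35x². Remainder: x³ − 37x − 23.
Step 5: lead(x³ − 37x − 23) ÷ lead(D) = x³ ÷ x² = x. Subtract (x)·D = x³ + 6x² + 5x. Remainder: −6x² − 42x − 23.
Step 6: lead(−6x² − 42x − 23) ÷ lead(D) = −6x² ÷ x² = −6. Subtract (−6)·D = −6x² − 36x − 30. Remainder: −6x + 7.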